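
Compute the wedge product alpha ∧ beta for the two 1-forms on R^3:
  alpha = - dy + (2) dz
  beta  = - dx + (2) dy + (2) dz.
alpha ∧ beta = (-1) dx ∧ dy + (-6) dy ∧ dz + (2) dx ∧ dz

Distribute the wedge, using dx_i ∧ dx_j = -dx_j ∧ dx_i and dx_i ∧ dx_i = 0. For each pair (i, j) with i < j, the coefficient of dx_i ∧ dx_j in alpha ∧ beta is (alpha_i * beta_j - alpha_j * beta_i). Collecting: alpha ∧ beta = (-1) dx ∧ dy + (-6) dy ∧ dz + (2) dx ∧ dz.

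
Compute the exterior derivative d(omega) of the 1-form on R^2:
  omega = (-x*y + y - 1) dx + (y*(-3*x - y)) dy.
d(omega) = (x - 3*y - 1) dx ∧ dy

For a 1-form omega = sum_i f_i dx_i, the exterior derivative is
  d(omega) = sum_{i < j} (∂f_j/∂x_i - ∂f_i/∂x_j) dx_i ∧ dx_j.
  coefficient of dx ∧ dy: ∂f_2/∂x - ∂f_1/∂y = ∂(y*(-3*x - y))/∂x - ∂(-x*y + y - 1)/∂y = x - 3*y - 1
Assembling: d(omega) = (x - 3*y - 1) dx ∧ dy.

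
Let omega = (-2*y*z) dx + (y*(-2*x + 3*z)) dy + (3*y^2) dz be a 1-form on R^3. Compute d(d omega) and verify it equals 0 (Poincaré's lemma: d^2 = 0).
d(d omega) = 0

Step 1: d omega = sum_{i<j} (∂f_j/∂x_i - ∂f_i/∂x_j) dx_i ∧ dx_j:
  coeff of dx ∧ dy: -2*y + 2*z
  coeff of dx ∧ dz: 2*y
  coeff of dy ∧ dz: 3*y
Step 2: Apply d again to each 2-form coefficient. The only possible 3-form in R^3 is dx ∧ dy ∧ dz, with coefficient
  ∂(coeff of dy∧dz)/∂x - ∂(coeff of dx∧dz)/∂y + ∂(coeff of dx∧dy)/∂z
  = ∂/∂x (3*y) - ∂/∂y (2*y) + ∂/∂z (-2*y + 2*z).
Each of these terms simplifies to sums of mixed partials that cancel in pairs. The result is 0 (by equality of mixed partials for smooth functions — Schwarz / Clairaut).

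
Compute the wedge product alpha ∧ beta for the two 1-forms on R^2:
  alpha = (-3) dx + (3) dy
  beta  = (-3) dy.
alpha ∧ beta = (9) dx ∧ dy

Distribute the wedge, using dx_i ∧ dx_j = -dx_j ∧ dx_i and dx_i ∧ dx_i = 0. For each pair (i, j) with i < j, the coefficient of dx_i ∧ dx_j in alpha ∧ beta is (alpha_i * beta_j - alpha_j * beta_i). Collecting: alpha ∧ beta = (9) dx ∧ dy.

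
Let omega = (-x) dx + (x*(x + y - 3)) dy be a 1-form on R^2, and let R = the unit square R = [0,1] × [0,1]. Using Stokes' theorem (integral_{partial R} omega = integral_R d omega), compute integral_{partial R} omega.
integral_(partial R) omega = -3/2

Stokes: integral_partial_R omega = integral_R d omega with d omega = (∂Q/∂x - ∂P/∂y) dx ∧ dy.
  ∂Q/∂x = 2*x + y - 3
  ∂P/∂y = 0
  integrand = ∂Q/∂x - ∂P/∂y = 2*x + y - 3.
Integrating over R: integral_0^1 integral_0^1 (2*x + y - 3) dx dy = -3/2.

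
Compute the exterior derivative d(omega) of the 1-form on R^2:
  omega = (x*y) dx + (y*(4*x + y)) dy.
d(omega) = (-x + 4*y) dx ∧ dy

For a 1-form omega = sum_i f_i dx_i, the exterior derivative is
  d(omega) = sum_{i < j} (∂f_j/∂x_i - ∂f_i/∂x_j) dx_i ∧ dx_j.
  coefficient of dx ∧ dy: ∂f_2/∂x - ∂f_1/∂y = ∂(y*(4*x + y))/∂x - ∂(x*y)/∂y = -x + 4*y
Assembling: d(omega) = (-x + 4*y) dx ∧ dy.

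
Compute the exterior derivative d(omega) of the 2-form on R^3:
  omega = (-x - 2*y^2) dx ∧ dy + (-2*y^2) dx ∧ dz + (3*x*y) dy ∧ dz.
d(omega) = (7*y) dx ∧ dy ∧ dz

For a 2-form omega = sum_{i<j} g_{ij} dx_i ∧ dx_j, the exterior derivative is
  d(omega) = sum_{i<j} d(g_{ij}) ∧ dx_i ∧ dx_j = sum_{i<j, k} (∂g_{ij}/∂x_k) dx_k ∧ dx_i ∧ dx_j.
Expand each term, using dx_k ∧ dx_i ∧ dx_j = sgn(permutation) dx_{(a)} ∧ dx_{(b)} ∧ dx_{(c)} with (a < b < c) sorted:
  d(-2*y^2) includes (∂/∂y)(-2*y^2) dy = (-4*y) dy, which multiplied by dx ∧ dz gives (4*y) dx ∧ dy ∧ dz
  d(3*x*y) includes (∂/∂x)(3*x*y) dx = (3*y) dx, which multiplied by dy ∧ dz gives (3*y) dx ∧ dy ∧ dz
Collecting like 3-forms: d(omega) = (7*y) dx ∧ dy ∧ dz.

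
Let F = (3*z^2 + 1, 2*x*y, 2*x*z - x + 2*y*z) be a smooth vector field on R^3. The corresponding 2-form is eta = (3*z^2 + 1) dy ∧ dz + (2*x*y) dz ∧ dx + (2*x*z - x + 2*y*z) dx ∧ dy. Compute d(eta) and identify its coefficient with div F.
d(eta) = (4*x + 2*y) dx ∧ dy ∧ dz; div F = 4*x + 2*y

For a 2-form in R^3 of the form above, applying d gives a 3-form with coefficient ∂P/∂x + ∂Q/∂y + ∂R/∂z:
  ∂P/∂x = 0
  ∂Q/∂y = 2*x
  ∂R/∂z = 2*x + 2*y
Sum = 4*x + 2*y, which is exactly div F.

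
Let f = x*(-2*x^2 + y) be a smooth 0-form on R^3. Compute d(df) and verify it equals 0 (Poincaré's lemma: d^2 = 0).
d(df) = 0

Step 1: df = sum_i (∂f/∂x_i) dx_i = (-6*x^2 + y) dx + (x) dy + (0) dz.
Step 2: Apply d again. Using the 1-form formula, the coefficient of dx ∧ dy in d(df) is ∂^2 f/∂x ∂y - ∂^2 f/∂y ∂x = (1) - (1) = 0 (equality of mixed partials for smooth f).
Similarly for dx ∧ dz and dy ∧ dz — all coefficients vanish. So d(df) = 0.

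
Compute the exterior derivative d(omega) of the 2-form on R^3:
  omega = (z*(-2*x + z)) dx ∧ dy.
d(omega) = (-2*x + 2*z) dx ∧ dy ∧ dz

For a 2-form omega = sum_{i<j} g_{ij} dx_i ∧ dx_j, the exterior derivative is
  d(omega) = sum_{i<j} d(g_{ij}) ∧ dx_i ∧ dx_j = sum_{i<j, k} (∂g_{ij}/∂x_k) dx_k ∧ dx_i ∧ dx_j.
Expand each term, using dx_k ∧ dx_i ∧ dx_j = sgn(permutation) dx_{(a)} ∧ dx_{(b)} ∧ dx_{(c)} with (a < b < c) sorted:
  d(z*(-2*x + z)) includes (∂/∂z)(z*(-2*x + z)) dz = (-2*x + 2*z) dz, which multiplied by dx ∧ dy gives (-2*x + 2*z) dx ∧ dy ∧ dz
Collecting like 3-forms: d(omega) = (-2*x + 2*z) dx ∧ dy ∧ dz.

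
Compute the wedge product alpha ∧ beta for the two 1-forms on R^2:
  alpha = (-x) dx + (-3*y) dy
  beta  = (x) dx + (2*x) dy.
alpha ∧ beta = (x*(-2*x + 3*y)) dx ∧ dy

Distribute the wedge, using dx_i ∧ dx_j = -dx_j ∧ dx_i and dx_i ∧ dx_i = 0. For each pair (i, j) with i < j, the coefficient of dx_i ∧ dx_j in alpha ∧ beta is (alpha_i * beta_j - alpha_j * beta_i). Collecting: alpha ∧ beta = (x*(-2*x + 3*y)) dx ∧ dy.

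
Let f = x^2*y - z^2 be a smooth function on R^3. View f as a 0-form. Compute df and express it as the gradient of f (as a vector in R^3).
df = (2*x*y) dx + (x^2) dy + (-2*z) dz; grad f = (2*x*y, x^2, -2*z)

For a 0-form f, d f = (∂f/∂x) dx + (∂f/∂y) dy + (∂f/∂z) dz. The components of the vector representation are exactly the entries of grad f in Cartesian coordinates:
  ∂f/∂x = 2*x*y
  ∂f/∂y = x^2
  ∂f/∂z = -2*z.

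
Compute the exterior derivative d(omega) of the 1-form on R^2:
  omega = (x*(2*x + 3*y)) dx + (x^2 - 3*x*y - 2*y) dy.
d(omega) = (-x - 3*y) dx ∧ dy

For a 1-form omega = sum_i f_i dx_i, the exterior derivative is
  d(omega) = sum_{i < j} (∂f_j/∂x_i - ∂f_i/∂x_j) dx_i ∧ dx_j.
  coefficient of dx ∧ dy: ∂f_2/∂x - ∂f_1/∂y = ∂(x^2 - 3*x*y - 2*y)/∂x - ∂(x*(2*x + 3*y))/∂y = -x - 3*y
Assembling: d(omega) = (-x - 3*y) dx ∧ dy.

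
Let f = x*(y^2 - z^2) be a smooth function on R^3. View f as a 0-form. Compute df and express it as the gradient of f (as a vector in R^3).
df = (y^2 - z^2) dx + (2*x*y) dy + (-2*x*z) dz; grad f = (y^2 - z^2, 2*x*y, -2*x*z)

For a 0-form f, d f = (∂f/∂x) dx + (∂f/∂y) dy + (∂f/∂z) dz. The components of the vector representation are exactly the entries of grad f in Cartesian coordinates:
  ∂f/∂x = y^2 - z^2
  ∂f/∂y = 2*x*y
  ∂f/∂z = -2*x*z.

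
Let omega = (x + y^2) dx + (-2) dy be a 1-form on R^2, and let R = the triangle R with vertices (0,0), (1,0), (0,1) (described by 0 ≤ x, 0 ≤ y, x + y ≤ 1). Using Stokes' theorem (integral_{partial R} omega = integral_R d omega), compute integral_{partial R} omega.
integral_(partial R) omega = -1/3

Stokes: integral_partial_R omega = integral_R d omega with d omega = (∂Q/∂x - ∂P/∂y) dx ∧ dy.
  ∂Q/∂x = 0
  ∂P/∂y = 2*y
  integrand = ∂Q/∂x - ∂P/∂y = -2*y.
Integrating over R: integral_0^1 integral_0^{1-x} (-2*y) dy dx = -1/3.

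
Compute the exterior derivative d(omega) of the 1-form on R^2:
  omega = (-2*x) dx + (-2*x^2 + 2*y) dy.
d(omega) = (-4*x) dx ∧ dy

For a 1-form omega = sum_i f_i dx_i, the exterior derivative is
  d(omega) = sum_{i < j} (∂f_j/∂x_i - ∂f_i/∂x_j) dx_i ∧ dx_j.
  coefficient of dx ∧ dy: ∂f_2/∂x - ∂f_1/∂y = ∂(-2*x^2 + 2*y)/∂x - ∂(-2*x)/∂y = -4*x
Assembling: d(omega) = (-4*x) dx ∧ dy.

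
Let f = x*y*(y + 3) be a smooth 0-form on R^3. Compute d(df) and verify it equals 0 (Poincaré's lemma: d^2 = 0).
d(df) = 0

Step 1: df = sum_i (∂f/∂x_i) dx_i = (y*(y + 3)) dx + (x*(2*y + 3)) dy + (0) dz.
Step 2: Apply d again. Using the 1-form formula, the coefficient of dx ∧ dy in d(df) is ∂^2 f/∂x ∂y - ∂^2 f/∂y ∂x = (2*y + 3) - (2*y + 3) = 0 (equality of mixed partials for smooth f).
Similarly for dx ∧ dz and dy ∧ dz — all coefficients vanish. So d(df) = 0.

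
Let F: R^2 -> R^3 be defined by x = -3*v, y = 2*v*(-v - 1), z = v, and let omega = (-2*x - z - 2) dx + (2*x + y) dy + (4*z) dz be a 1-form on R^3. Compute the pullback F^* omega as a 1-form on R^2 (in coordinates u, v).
F^* omega = (8*v^3 + 36*v^2 + 5*v + 6) dv

Using F^*(f dg) = (f ∘ F) d(g ∘ F), substitute each coordinate x_i by F_i(u, v) in f_i, and replace dx_i by d F_i = (∂F_i/∂u) du + (∂F_i/∂v) dv.
  For the x component: f_1(F) = 5*v - 2; d F_1 = (0) du + (-3) dv
  For the y component: f_2(F) = 2*v*(-v - 4); d F_2 = (0) du + (-4*v - 2) dv
  For the z component: f_3(F) = 4*v; d F_3 = (0) du + (1) dv
Combining and collecting du, dv coefficients:
  coeff of du: 0
  coeff of dv: 8*v^3 + 36*v^2 + 5*v + 6
F^* omega = (8*v^3 + 36*v^2 + 5*v + 6) dv.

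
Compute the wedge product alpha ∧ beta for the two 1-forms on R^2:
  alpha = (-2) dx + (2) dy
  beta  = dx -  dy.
alpha ∧ beta = 0

Distribute the wedge, using dx_i ∧ dx_j = -dx_j ∧ dx_i and dx_i ∧ dx_i = 0. For each pair (i, j) with i < j, the coefficient of dx_i ∧ dx_j in alpha ∧ beta is (alpha_i * beta_j - alpha_j * beta_i). Collecting: alpha ∧ beta = 0.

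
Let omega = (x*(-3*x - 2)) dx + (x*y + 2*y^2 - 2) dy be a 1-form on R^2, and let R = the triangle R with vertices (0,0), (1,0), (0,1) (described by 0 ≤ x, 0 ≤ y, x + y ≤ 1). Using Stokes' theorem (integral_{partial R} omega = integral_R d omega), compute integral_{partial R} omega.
integral_(partial R) omega = 1/6

Stokes: integral_partial_R omega = integral_R d omega with d omega = (∂Q/∂x - ∂P/∂y) dx ∧ dy.
  ∂Q/∂x = y
  ∂P/∂y = 0
  integrand = ∂Q/∂x - ∂P/∂y = y.
Integrating over R: integral_0^1 integral_0^{1-x} (y) dy dx = 1/6.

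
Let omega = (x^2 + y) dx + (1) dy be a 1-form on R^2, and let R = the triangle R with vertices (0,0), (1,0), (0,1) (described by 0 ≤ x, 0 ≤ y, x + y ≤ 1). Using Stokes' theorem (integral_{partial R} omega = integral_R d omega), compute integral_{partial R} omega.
integral_(partial R) omega = -1/2

Stokes: integral_partial_R omega = integral_R d omega with d omega = (∂Q/∂x - ∂P/∂y) dx ∧ dy.
  ∂Q/∂x = 0
  ∂P/∂y = 1
  integrand = ∂Q/∂x - ∂P/∂y = -1.
Integrating over R: integral_0^1 integral_0^{1-x} (-1) dy dx = -1/2.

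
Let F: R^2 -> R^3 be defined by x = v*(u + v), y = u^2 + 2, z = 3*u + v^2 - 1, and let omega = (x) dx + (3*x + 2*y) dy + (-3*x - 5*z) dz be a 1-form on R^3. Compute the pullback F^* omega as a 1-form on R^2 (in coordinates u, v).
F^* omega = (4*u^3 + 6*u^2*v + 7*u*v^2 - 9*u*v - 37*u + v^3 - 24*v^2 + 15) du + (v*(u^2 - 3*u*v - 30*u - 14*v^2 + 10)) dv

Using F^*(f dg) = (f ∘ F) d(g ∘ F), substitute each coordinate x_i by F_i(u, v) in f_i, and replace dx_i by d F_i = (∂F_i/∂u) du + (∂F_i/∂v) dv.
  For the x component: f_1(F) = v*(u + v); d F_1 = (v) du + (u + 2*v) dv
  For the y component: f_2(F) = 2*u^2 + 3*u*v + 3*v^2 + 4; d F_2 = (2*u) du + (0) dv
  For the z component: f_3(F) = -3*u*v - 15*u - 8*v^2 + 5; d F_3 = (3) du + (2*v) dv
Combining and collecting du, dv coefficients:
  coeff of du: 4*u^3 + 6*u^2*v + 7*u*v^2 - 9*u*v - 37*u + v^3 - 24*v^2 + 15
  coeff of dv: v*(u^2 - 3*u*v - 30*u - 14*v^2 + 10)
F^* omega = (4*u^3 + 6*u^2*v + 7*u*v^2 - 9*u*v - 37*u + v^3 - 24*v^2 + 15) du + (v*(u^2 - 3*u*v - 30*u - 14*v^2 + 10)) dv.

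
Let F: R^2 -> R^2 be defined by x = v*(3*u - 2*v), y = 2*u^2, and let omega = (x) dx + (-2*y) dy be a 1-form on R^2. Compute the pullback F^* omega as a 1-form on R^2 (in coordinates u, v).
F^* omega = (-16*u^3 + 9*u*v^2 - 6*v^3) du + (v*(9*u^2 - 18*u*v + 8*v^2)) dv

Using F^*(f dg) = (f ∘ F) d(g ∘ F), substitute each coordinate x_i by F_i(u, v) in f_i, and replace dx_i by d F_i = (∂F_i/∂u) du + (∂F_i/∂v) dv.
  For the x component: f_1(F) = v*(3*u - 2*v); d F_1 = (3*v) du + (3*u - 4*v) dv
  For the y component: f_2(F) = -4*u^2; d F_2 = (4*u) du + (0) dv
Combining and collecting du, dv coefficients:
  coeff of du: -16*u^3 + 9*u*v^2 - 6*v^3
  coeff of dv: v*(9*u^2 - 18*u*v + 8*v^2)
F^* omega = (-16*u^3 + 9*u*v^2 - 6*v^3) du + (v*(9*u^2 - 18*u*v + 8*v^2)) dv.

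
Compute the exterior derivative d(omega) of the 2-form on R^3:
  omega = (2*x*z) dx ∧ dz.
d(omega) = 0

For a 2-form omega = sum_{i<j} g_{ij} dx_i ∧ dx_j, the exterior derivative is
  d(omega) = sum_{i<j} d(g_{ij}) ∧ dx_i ∧ dx_j = sum_{i<j, k} (∂g_{ij}/∂x_k) dx_k ∧ dx_i ∧ dx_j.
Expand each term, using dx_k ∧ dx_i ∧ dx_j = sgn(permutation) dx_{(a)} ∧ dx_{(b)} ∧ dx_{(c)} with (a < b < c) sorted:

Collecting like 3-forms: d(omega) = 0.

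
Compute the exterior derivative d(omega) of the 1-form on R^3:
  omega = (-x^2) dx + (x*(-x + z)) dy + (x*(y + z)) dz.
d(omega) = (-2*x + z) dx ∧ dy + (y + z) dx ∧ dz

For a 1-form omega = sum_i f_i dx_i, the exterior derivative is
  d(omega) = sum_{i < j} (∂f_j/∂x_i - ∂f_i/∂x_j) dx_i ∧ dx_j.
  coefficient of dx ∧ dy: ∂f_2/∂x - ∂f_1/∂y = ∂(x*(-x + z))/∂x - ∂(-x^2)/∂y = -2*x + z
  coefficient of dx ∧ dz: ∂f_3/∂x - ∂f_1/∂z = ∂(x*(y + z))/∂x - ∂(-x^2)/∂z = y + z
Assembling: d(omega) = (-2*x + z) dx ∧ dy + (y + z) dx ∧ dz.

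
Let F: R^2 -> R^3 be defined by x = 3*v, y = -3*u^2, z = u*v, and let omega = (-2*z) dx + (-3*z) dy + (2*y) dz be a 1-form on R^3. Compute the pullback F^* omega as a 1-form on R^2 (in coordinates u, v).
F^* omega = (12*u^2*v) du + (6*u*(-u^2 - v)) dv

Using F^*(f dg) = (f ∘ F) d(g ∘ F), substitute each coordinate x_i by F_i(u, v) in f_i, and replace dx_i by d F_i = (∂F_i/∂u) du + (∂F_i/∂v) dv.
  For the x component: f_1(F) = -2*u*v; d F_1 = (0) du + (3) dv
  For the y component: f_2(F) = -3*u*v; d F_2 = (-6*u) du + (0) dv
  For the z component: f_3(F) = -6*u^2; d F_3 = (v) du + (u) dv
Combining and collecting du, dv coefficients:
  coeff of du: 12*u^2*v
  coeff of dv: 6*u*(-u^2 - v)
F^* omega = (12*u^2*v) du + (6*u*(-u^2 - v)) dv.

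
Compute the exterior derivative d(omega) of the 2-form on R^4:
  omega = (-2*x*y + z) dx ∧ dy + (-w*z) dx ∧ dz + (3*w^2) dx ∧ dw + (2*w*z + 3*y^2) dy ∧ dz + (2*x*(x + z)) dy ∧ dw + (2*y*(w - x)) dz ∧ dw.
d(omega) = (1) dx ∧ dy ∧ dz + (-2*y - z) dx ∧ dz ∧ dw + (2*w - 4*x + 2*z) dy ∧ dz ∧ dw + (4*x + 2*z) dx ∧ dy ∧ dw

For a 2-form omega = sum_{i<j} g_{ij} dx_i ∧ dx_j, the exterior derivative is
  d(omega) = sum_{i<j} d(g_{ij}) ∧ dx_i ∧ dx_j = sum_{i<j, k} (∂g_{ij}/∂x_k) dx_k ∧ dx_i ∧ dx_j.
Expand each term, using dx_k ∧ dx_i ∧ dx_j = sgn(permutation) dx_{(a)} ∧ dx_{(b)} ∧ dx_{(c)} with (a < b < c) sorted:
  d(-2*x*y + z) includes (∂/∂z)(-2*x*y + z) dz = (1) dz, which multiplied by dx ∧ dy gives (1) dx ∧ dy ∧ dz
  d(-w*z) includes (∂/∂w)(-w*z) dw = (-z) dw, which multiplied by dx ∧ dz gives (-z) dx ∧ dz ∧ dw
  d(2*w*z + 3*y^2) includes (∂/∂w)(2*w*z + 3*y^2) dw = (2*z) dw, which multiplied by dy ∧ dz gives (2*z) dy ∧ dz ∧ dw
  d(2*x*(x + z)) includes (∂/∂x)(2*x*(x + z)) dx = (4*x + 2*z) dx, which multiplied by dy ∧ dw gives (4*x + 2*z) dx ∧ dy ∧ dw
  d(2*x*(x + z)) includes (∂/∂z)(2*x*(x + z)) dz = (2*x) dz, which multiplied by dy ∧ dw gives (-2*x) dy ∧ dz ∧ dw
  d(2*y*(w - x)) includes (∂/∂x)(2*y*(w - x)) dx = (-2*y) dx, which multiplied by dz ∧ dw gives (-2*y) dx ∧ dz ∧ dw
  d(2*y*(w - x)) includes (∂/∂y)(2*y*(w - x)) dy = (2*w - 2*x) dy, which multiplied by dz ∧ dw gives (2*w - 2*x) dy ∧ dz ∧ dw
Collecting like 3-forms: d(omega) = (1) dx ∧ dy ∧ dz + (-2*y - z) dx ∧ dz ∧ dw + (2*w - 4*x + 2*z) dy ∧ dz ∧ dw + (4*x + 2*z) dx ∧ dy ∧ dw.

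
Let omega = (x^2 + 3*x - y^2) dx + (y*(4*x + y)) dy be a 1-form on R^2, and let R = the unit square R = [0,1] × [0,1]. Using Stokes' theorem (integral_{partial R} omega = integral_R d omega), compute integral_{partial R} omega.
integral_(partial R) omega = 3

Stokes: integral_partial_R omega = integral_R d omega with d omega = (∂Q/∂x - ∂P/∂y) dx ∧ dy.
  ∂Q/∂x = 4*y
  ∂P/∂y = -2*y
  integrand = ∂Q/∂x - ∂P/∂y = 6*y.
Integrating over R: integral_0^1 integral_0^1 (6*y) dx dy = 3.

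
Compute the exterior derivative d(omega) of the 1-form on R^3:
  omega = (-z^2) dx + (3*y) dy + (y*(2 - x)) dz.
d(omega) = (-y + 2*z) dx ∧ dz + (2 - x) dy ∧ dz

For a 1-form omega = sum_i f_i dx_i, the exterior derivative is
  d(omega) = sum_{i < j} (∂f_j/∂x_i - ∂f_i/∂x_j) dx_i ∧ dx_j.
  coefficient of dx ∧ dz: ∂f_3/∂x - ∂f_1/∂z = ∂(y*(2 - x))/∂x - ∂(-z^2)/∂z = -y + 2*z
  coefficient of dy ∧ dz: ∂f_3/∂y - ∂f_2/∂z = ∂(y*(2 - x))/∂y - ∂(3*y)/∂z = 2 - x
Assembling: d(omega) = (-y + 2*z) dx ∧ dz + (2 - x) dy ∧ dz.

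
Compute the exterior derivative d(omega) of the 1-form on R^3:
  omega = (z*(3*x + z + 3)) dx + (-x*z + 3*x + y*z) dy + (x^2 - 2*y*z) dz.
d(omega) = (3 - z) dx ∧ dy + (-x - 2*z - 3) dx ∧ dz + (x - y - 2*z) dy ∧ dz

For a 1-form omega = sum_i f_i dx_i, the exterior derivative is
  d(omega) = sum_{i < j} (∂f_j/∂x_i - ∂f_i/∂x_j) dx_i ∧ dx_j.
  coefficient of dx ∧ dy: ∂f_2/∂x - ∂f_1/∂y = ∂(-x*z + 3*x + y*z)/∂x - ∂(z*(3*x + z + 3))/∂y = 3 - z
  coefficient of dx ∧ dz: ∂f_3/∂x - ∂f_1/∂z = ∂(x^2 - 2*y*z)/∂x - ∂(z*(3*x + z + 3))/∂z = -x - 2*z - 3
  coefficient of dy ∧ dz: ∂f_3/∂y - ∂f_2/∂z = ∂(x^2 - 2*y*z)/∂y - ∂(-x*z + 3*x + y*z)/∂z = x - y - 2*z
Assembling: d(omega) = (3 - z) dx ∧ dy + (-x - 2*z - 3) dx ∧ dz + (x - y - 2*z) dy ∧ dz.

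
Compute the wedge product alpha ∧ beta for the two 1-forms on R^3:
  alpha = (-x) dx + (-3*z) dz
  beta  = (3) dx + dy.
alpha ∧ beta = (-x) dx ∧ dy + (9*z) dx ∧ dz + (3*z) dy ∧ dz

Distribute the wedge, using dx_i ∧ dx_j = -dx_j ∧ dx_i and dx_i ∧ dx_i = 0. For each pair (i, j) with i < j, the coefficient of dx_i ∧ dx_j in alpha ∧ beta is (alpha_i * beta_j - alpha_j * beta_i). Collecting: alpha ∧ beta = (-x) dx ∧ dy + (9*z) dx ∧ dz + (3*z) dy ∧ dz.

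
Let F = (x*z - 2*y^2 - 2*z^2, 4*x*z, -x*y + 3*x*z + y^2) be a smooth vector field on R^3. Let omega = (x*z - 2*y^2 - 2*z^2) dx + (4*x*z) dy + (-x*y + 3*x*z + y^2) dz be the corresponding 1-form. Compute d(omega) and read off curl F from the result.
d(omega) = (-5*x + 2*y) dy ∧ dz + (x + y - 7*z) dz ∧ dx + (4*y + 4*z) dx ∧ dy; curl F = (-5*x + 2*y, x + y - 7*z, 4*y + 4*z)

d omega = sum_{i<j} (∂f_j/∂x_i - ∂f_i/∂x_j) dx_i ∧ dx_j. Under the identification (dy ∧ dz, dz ∧ dx, dx ∧ dy) ↔ (e_x, e_y, e_z), the coefficients are exactly the components of curl F. Compute:
  ∂R/∂y - ∂Q/∂z = (-x + 2*y) - (4*x) = -5*x + 2*y
  ∂P/∂z - ∂R/∂x = (x - 4*z) - (-y + 3*z) = x + y - 7*z
  ∂Q/∂x - ∂P/∂y = (4*z) - (-4*y) = 4*y + 4*z.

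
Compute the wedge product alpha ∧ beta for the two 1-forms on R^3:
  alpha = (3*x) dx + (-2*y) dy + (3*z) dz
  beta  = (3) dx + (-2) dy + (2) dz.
alpha ∧ beta = (-6*x + 6*y) dx ∧ dy + (6*x - 9*z) dx ∧ dz + (-4*y + 6*z) dy ∧ dz

Distribute the wedge, using dx_i ∧ dx_j = -dx_j ∧ dx_i and dx_i ∧ dx_i = 0. For each pair (i, j) with i < j, the coefficient of dx_i ∧ dx_j in alpha ∧ beta is (alpha_i * beta_j - alpha_j * beta_i). Collecting: alpha ∧ beta = (-6*x + 6*y) dx ∧ dy + (6*x - 9*z) dx ∧ dz + (-4*y + 6*z) dy ∧ dz.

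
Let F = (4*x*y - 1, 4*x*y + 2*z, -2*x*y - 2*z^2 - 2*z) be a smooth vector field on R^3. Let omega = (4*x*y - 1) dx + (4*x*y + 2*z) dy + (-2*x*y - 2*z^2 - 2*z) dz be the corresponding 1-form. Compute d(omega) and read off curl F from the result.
d(omega) = (-2*x - 2) dy ∧ dz + (2*y) dz ∧ dx + (-4*x + 4*y) dx ∧ dy; curl F = (-2*x - 2, 2*y, -4*x + 4*y)

d omega = sum_{i<j} (∂f_j/∂x_i - ∂f_i/∂x_j) dx_i ∧ dx_j. Under the identification (dy ∧ dz, dz ∧ dx, dx ∧ dy) ↔ (e_x, e_y, e_z), the coefficients are exactly the components of curl F. Compute:
  ∂R/∂y - ∂Q/∂z = (-2*x) - (2) = -2*x - 2
  ∂P/∂z - ∂R/∂x = (0) - (-2*y) = 2*y
  ∂Q/∂x - ∂P/∂y = (4*y) - (4*x) = -4*x + 4*y.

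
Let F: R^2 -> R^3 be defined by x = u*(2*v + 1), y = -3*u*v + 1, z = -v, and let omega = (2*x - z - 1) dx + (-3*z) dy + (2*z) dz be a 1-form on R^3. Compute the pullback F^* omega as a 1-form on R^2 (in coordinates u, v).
F^* omega = (8*u*v^2 + 8*u*v + 2*u - 7*v^2 - v - 1) du + (8*u^2*v + 4*u^2 - 7*u*v - 2*u + 2*v) dv

Using F^*(f dg) = (f ∘ F) d(g ∘ F), substitute each coordinate x_i by F_i(u, v) in f_i, and replace dx_i by d F_i = (∂F_i/∂u) du + (∂F_i/∂v) dv.
  For the x component: f_1(F) = 4*u*v + 2*u + v - 1; d F_1 = (2*v + 1) du + (2*u) dv
  For the y component: f_2(F) = 3*v; d F_2 = (-3*v) du + (-3*u) dv
  For the z component: f_3(F) = -2*v; d F_3 = (0) du + (-1) dv
Combining and collecting du, dv coefficients:
  coeff of du: 8*u*v^2 + 8*u*v + 2*u - 7*v^2 - v - 1
  coeff of dv: 8*u^2*v + 4*u^2 - 7*u*v - 2*u + 2*v
F^* omega = (8*u*v^2 + 8*u*v + 2*u - 7*v^2 - v - 1) du + (8*u^2*v + 4*u^2 - 7*u*v - 2*u + 2*v) dv.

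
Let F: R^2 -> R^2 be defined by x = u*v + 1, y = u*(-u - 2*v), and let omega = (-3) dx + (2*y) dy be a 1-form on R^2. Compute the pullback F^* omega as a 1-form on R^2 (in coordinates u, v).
F^* omega = (4*u^3 + 12*u^2*v + 8*u*v^2 - 3*v) du + (u*(4*u^2 + 8*u*v - 3)) dv

Using F^*(f dg) = (f ∘ F) d(g ∘ F), substitute each coordinate x_i by F_i(u, v) in f_i, and replace dx_i by d F_i = (∂F_i/∂u) du + (∂F_i/∂v) dv.
  For the x component: f_1(F) = -3; d F_1 = (v) du + (u) dv
  For the y component: f_2(F) = 2*u*(-u - 2*v); d F_2 = (-2*u - 2*v) du + (-2*u) dv
Combining and collecting du, dv coefficients:
  coeff of du: 4*u^3 + 12*u^2*v + 8*u*v^2 - 3*v
  coeff of dv: u*(4*u^2 + 8*u*v - 3)
F^* omega = (4*u^3 + 12*u^2*v + 8*u*v^2 - 3*v) du + (u*(4*u^2 + 8*u*v - 3)) dv.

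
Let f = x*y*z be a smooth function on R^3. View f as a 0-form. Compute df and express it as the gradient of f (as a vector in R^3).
df = (y*z) dx + (x*z) dy + (x*y) dz; grad f = (y*z, x*z, x*y)

For a 0-form f, d f = (∂f/∂x) dx + (∂f/∂y) dy + (∂f/∂z) dz. The components of the vector representation are exactly the entries of grad f in Cartesian coordinates:
  ∂f/∂x = y*z
  ∂f/∂y = x*z
  ∂f/∂z = x*y.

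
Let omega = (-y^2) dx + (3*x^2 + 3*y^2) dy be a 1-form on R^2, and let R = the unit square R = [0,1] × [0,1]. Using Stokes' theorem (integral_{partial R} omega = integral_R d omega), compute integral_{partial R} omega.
integral_(partial R) omega = 4

Stokes: integral_partial_R omega = integral_R d omega with d omega = (∂Q/∂x - ∂P/∂y) dx ∧ dy.
  ∂Q/∂x = 6*x
  ∂P/∂y = -2*y
  integrand = ∂Q/∂x - ∂P/∂y = 6*x + 2*y.
Integrating over R: integral_0^1 integral_0^1 (6*x + 2*y) dx dy = 4.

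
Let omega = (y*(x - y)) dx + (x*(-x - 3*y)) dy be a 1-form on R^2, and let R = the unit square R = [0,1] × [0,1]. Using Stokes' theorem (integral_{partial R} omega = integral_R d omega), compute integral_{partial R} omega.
integral_(partial R) omega = -2

Stokes: integral_partial_R omega = integral_R d omega with d omega = (∂Q/∂x - ∂P/∂y) dx ∧ dy.
  ∂Q/∂x = -2*x - 3*y
  ∂P/∂y = x - 2*y
  integrand = ∂Q/∂x - ∂P/∂y = -3*x - y.
Integrating over R: integral_0^1 integral_0^1 (-3*x - y) dx dy = -2.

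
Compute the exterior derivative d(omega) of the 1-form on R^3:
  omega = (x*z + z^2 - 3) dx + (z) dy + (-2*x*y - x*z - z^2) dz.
d(omega) = (-x - 2*y - 3*z) dx ∧ dz + (-2*x - 1) dy ∧ dz

For a 1-form omega = sum_i f_i dx_i, the exterior derivative is
  d(omega) = sum_{i < j} (∂f_j/∂x_i - ∂f_i/∂x_j) dx_i ∧ dx_j.
  coefficient of dx ∧ dz: ∂f_3/∂x - ∂f_1/∂z = ∂(-2*x*y - x*z - z^2)/∂x - ∂(x*z + z^2 - 3)/∂z = -x - 2*y - 3*z
  coefficient of dy ∧ dz: ∂f_3/∂y - ∂f_2/∂z = ∂(-2*x*y - x*z - z^2)/∂y - ∂(z)/∂z = -2*x - 1
Assembling: d(omega) = (-x - 2*y - 3*z) dx ∧ dz + (-2*x - 1) dy ∧ dz.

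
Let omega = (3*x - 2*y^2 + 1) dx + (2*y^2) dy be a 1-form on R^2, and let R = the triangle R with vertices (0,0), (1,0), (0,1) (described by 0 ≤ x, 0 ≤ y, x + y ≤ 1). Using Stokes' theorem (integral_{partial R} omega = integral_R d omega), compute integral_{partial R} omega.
integral_(partial R) omega = 2/3

Stokes: integral_partial_R omega = integral_R d omega with d omega = (∂Q/∂x - ∂P/∂y) dx ∧ dy.
  ∂Q/∂x = 0
  ∂P/∂y = -4*y
  integrand = ∂Q/∂x - ∂P/∂y = 4*y.
Integrating over R: integral_0^1 integral_0^{1-x} (4*y) dy dx = 2/3.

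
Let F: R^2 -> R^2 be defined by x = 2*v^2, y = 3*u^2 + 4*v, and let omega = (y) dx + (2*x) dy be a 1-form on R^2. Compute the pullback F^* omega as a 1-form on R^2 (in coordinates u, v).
F^* omega = (24*u*v^2) du + (4*v*(3*u^2 + 8*v)) dv

Using F^*(f dg) = (f ∘ F) d(g ∘ F), substitute each coordinate x_i by F_i(u, v) in f_i, and replace dx_i by d F_i = (∂F_i/∂u) du + (∂F_i/∂v) dv.
  For the x component: f_1(F) = 3*u^2 + 4*v; d F_1 = (0) du + (4*v) dv
  For the y component: f_2(F) = 4*v^2; d F_2 = (6*u) du + (4) dv
Combining and collecting du, dv coefficients:
  coeff of du: 24*u*v^2
  coeff of dv: 4*v*(3*u^2 + 8*v)
F^* omega = (24*u*v^2) du + (4*v*(3*u^2 + 8*v)) dv.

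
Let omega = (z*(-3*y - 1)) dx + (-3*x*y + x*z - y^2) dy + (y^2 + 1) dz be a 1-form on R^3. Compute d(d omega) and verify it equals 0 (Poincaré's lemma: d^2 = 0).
d(d omega) = 0

Step 1: d omega = sum_{i<j} (∂f_j/∂x_i - ∂f_i/∂x_j) dx_i ∧ dx_j:
  coeff of dx ∧ dy: -3*y + 4*z
  coeff of dx ∧ dz: 3*y + 1
  coeff of dy ∧ dz: -x + 2*y
Step 2: Apply d again to each 2-form coefficient. The only possible 3-form in R^3 is dx ∧ dy ∧ dz, with coefficient
  ∂(coeff of dy∧dz)/∂x - ∂(coeff of dx∧dz)/∂y + ∂(coeff of dx∧dy)/∂z
  = ∂/∂x (-x + 2*y) - ∂/∂y (3*y + 1) + ∂/∂z (-3*y + 4*z).
Each of these terms simplifies to sums of mixed partials that cancel in pairs. The result is 0 (by equality of mixed partials for smooth functions — Schwarz / Clairaut).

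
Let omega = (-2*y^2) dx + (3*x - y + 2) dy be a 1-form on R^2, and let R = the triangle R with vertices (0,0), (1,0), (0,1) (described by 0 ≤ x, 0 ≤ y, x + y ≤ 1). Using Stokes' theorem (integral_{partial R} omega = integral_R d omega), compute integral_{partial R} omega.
integral_(partial R) omega = 13/6

Stokes: integral_partial_R omega = integral_R d omega with d omega = (∂Q/∂x - ∂P/∂y) dx ∧ dy.
  ∂Q/∂x = 3
  ∂P/∂y = -4*y
  integrand = ∂Q/∂x - ∂P/∂y = 4*y + 3.
Integrating over R: integral_0^1 integral_0^{1-x} (4*y + 3) dy dx = 13/6.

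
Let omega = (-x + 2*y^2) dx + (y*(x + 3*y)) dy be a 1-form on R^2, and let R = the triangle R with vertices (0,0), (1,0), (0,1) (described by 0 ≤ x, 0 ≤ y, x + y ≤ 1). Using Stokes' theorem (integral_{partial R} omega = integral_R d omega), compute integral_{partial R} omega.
integral_(partial R) omega = -1/2

Stokes: integral_partial_R omega = integral_R d omega with d omega = (∂Q/∂x - ∂P/∂y) dx ∧ dy.
  ∂Q/∂x = y
  ∂P/∂y = 4*y
  integrand = ∂Q/∂x - ∂P/∂y = -3*y.
Integrating over R: integral_0^1 integral_0^{1-x} (-3*y) dy dx = -1/2.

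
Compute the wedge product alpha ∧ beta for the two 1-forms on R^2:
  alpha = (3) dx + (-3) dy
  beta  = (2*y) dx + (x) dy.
alpha ∧ beta = (3*x + 6*y) dx ∧ dy

Distribute the wedge, using dx_i ∧ dx_j = -dx_j ∧ dx_i and dx_i ∧ dx_i = 0. For each pair (i, j) with i < j, the coefficient of dx_i ∧ dx_j in alpha ∧ beta is (alpha_i * beta_j - alpha_j * beta_i). Collecting: alpha ∧ beta = (3*x + 6*y) dx ∧ dy.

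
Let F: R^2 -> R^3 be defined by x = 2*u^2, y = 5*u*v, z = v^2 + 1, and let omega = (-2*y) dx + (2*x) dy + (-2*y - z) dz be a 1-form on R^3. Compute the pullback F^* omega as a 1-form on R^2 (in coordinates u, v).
F^* omega = (-20*u^2*v) du + (20*u^3 - 20*u*v^2 - 2*v^3 - 2*v) dv

Using F^*(f dg) = (f ∘ F) d(g ∘ F), substitute each coordinate x_i by F_i(u, v) in f_i, and replace dx_i by d F_i = (∂F_i/∂u) du + (∂F_i/∂v) dv.
  For the x component: f_1(F) = -10*u*v; d F_1 = (4*u) du + (0) dv
  For the y component: f_2(F) = 4*u^2; d F_2 = (5*v) du + (5*u) dv
  For the z component: f_3(F) = -10*u*v - v^2 - 1; d F_3 = (0) du + (2*v) dv
Combining and collecting du, dv coefficients:
  coeff of du: -20*u^2*v
  coeff of dv: 20*u^3 - 20*u*v^2 - 2*v^3 - 2*v
F^* omega = (-20*u^2*v) du + (20*u^3 - 20*u*v^2 - 2*v^3 - 2*v) dv.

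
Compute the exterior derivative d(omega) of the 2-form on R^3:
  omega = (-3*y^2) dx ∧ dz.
d(omega) = (6*y) dx ∧ dy ∧ dz

For a 2-form omega = sum_{i<j} g_{ij} dx_i ∧ dx_j, the exterior derivative is
  d(omega) = sum_{i<j} d(g_{ij}) ∧ dx_i ∧ dx_j = sum_{i<j, k} (∂g_{ij}/∂x_k) dx_k ∧ dx_i ∧ dx_j.
Expand each term, using dx_k ∧ dx_i ∧ dx_j = sgn(permutation) dx_{(a)} ∧ dx_{(b)} ∧ dx_{(c)} with (a < b < c) sorted:
  d(-3*y^2) includes (∂/∂y)(-3*y^2) dy = (-6*y) dy, which multiplied by dx ∧ dz gives (6*y) dx ∧ dy ∧ dz
Collecting like 3-forms: d(omega) = (6*y) dx ∧ dy ∧ dz.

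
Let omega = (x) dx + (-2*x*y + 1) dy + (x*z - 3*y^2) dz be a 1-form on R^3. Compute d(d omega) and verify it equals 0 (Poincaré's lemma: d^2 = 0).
d(d omega) = 0

Step 1: d omega = sum_{i<j} (∂f_j/∂x_i - ∂f_i/∂x_j) dx_i ∧ dx_j:
  coeff of dx ∧ dy: -2*y
  coeff of dx ∧ dz: z
  coeff of dy ∧ dz: -6*y
Step 2: Apply d again to each 2-form coefficient. The only possible 3-form in R^3 is dx ∧ dy ∧ dz, with coefficient
  ∂(coeff of dy∧dz)/∂x - ∂(coeff of dx∧dz)/∂y + ∂(coeff of dx∧dy)/∂z
  = ∂/∂x (-6*y) - ∂/∂y (z) + ∂/∂z (-2*y).
Each of these terms simplifies to sums of mixed partials that cancel in pairs. The result is 0 (by equality of mixed partials for smooth functions — Schwarz / Clairaut).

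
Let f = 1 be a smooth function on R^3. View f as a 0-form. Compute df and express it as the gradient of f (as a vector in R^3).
df = (0) dx + (0) dy + (0) dz; grad f = (0, 0, 0)

For a 0-form f, d f = (∂f/∂x) dx + (∂f/∂y) dy + (∂f/∂z) dz. The components of the vector representation are exactly the entries of grad f in Cartesian coordinates:
  ∂f/∂x = 0
  ∂f/∂y = 0
  ∂f/∂z = 0.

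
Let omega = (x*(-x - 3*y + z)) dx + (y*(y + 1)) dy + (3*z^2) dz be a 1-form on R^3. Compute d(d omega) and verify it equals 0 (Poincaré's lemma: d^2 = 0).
d(d omega) = 0

Step 1: d omega = sum_{i<j} (∂f_j/∂x_i - ∂f_i/∂x_j) dx_i ∧ dx_j:
  coeff of dx ∧ dy: 3*x
  coeff of dx ∧ dz: -x
  coeff of dy ∧ dz: 0
Step 2: Apply d again to each 2-form coefficient. The only possible 3-form in R^3 is dx ∧ dy ∧ dz, with coefficient
  ∂(coeff of dy∧dz)/∂x - ∂(coeff of dx∧dz)/∂y + ∂(coeff of dx∧dy)/∂z
  = ∂/∂x (0) - ∂/∂y (-x) + ∂/∂z (3*x).
Each of these terms simplifies to sums of mixed partials that cancel in pairs. The result is 0 (by equality of mixed partials for smooth functions — Schwarz / Clairaut).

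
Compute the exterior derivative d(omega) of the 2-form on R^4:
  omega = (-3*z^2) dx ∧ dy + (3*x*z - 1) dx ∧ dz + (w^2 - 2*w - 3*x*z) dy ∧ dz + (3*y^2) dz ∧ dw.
d(omega) = (-9*z) dx ∧ dy ∧ dz + (2*w + 6*y - 2) dy ∧ dz ∧ dw

For a 2-form omega = sum_{i<j} g_{ij} dx_i ∧ dx_j, the exterior derivative is
  d(omega) = sum_{i<j} d(g_{ij}) ∧ dx_i ∧ dx_j = sum_{i<j, k} (∂g_{ij}/∂x_k) dx_k ∧ dx_i ∧ dx_j.
Expand each term, using dx_k ∧ dx_i ∧ dx_j = sgn(permutation) dx_{(a)} ∧ dx_{(b)} ∧ dx_{(c)} with (a < b < c) sorted:
  d(-3*z^2) includes (∂/∂z)(-3*z^2) dz = (-6*z) dz, which multiplied by dx ∧ dy gives (-6*z) dx ∧ dy ∧ dz
  d(w^2 - 2*w - 3*x*z) includes (∂/∂x)(w^2 - 2*w - 3*x*z) dx = (-3*z) dx, which multiplied by dy ∧ dz gives (-3*z) dx ∧ dy ∧ dz
  d(w^2 - 2*w - 3*x*z) includes (∂/∂w)(w^2 - 2*w - 3*x*z) dw = (2*w - 2) dw, which multiplied by dy ∧ dz gives (2*w - 2) dy ∧ dz ∧ dw
  d(3*y^2) includes (∂/∂y)(3*y^2) dy = (6*y) dy, which multiplied by dz ∧ dw gives (6*y) dy ∧ dz ∧ dw
Collecting like 3-forms: d(omega) = (-9*z) dx ∧ dy ∧ dz + (2*w + 6*y - 2) dy ∧ dz ∧ dw.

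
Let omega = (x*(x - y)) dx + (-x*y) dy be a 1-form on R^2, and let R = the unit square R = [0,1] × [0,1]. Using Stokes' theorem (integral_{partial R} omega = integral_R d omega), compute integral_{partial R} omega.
integral_(partial R) omega = 0

Stokes: integral_partial_R omega = integral_R d omega with d omega = (∂Q/∂x - ∂P/∂y) dx ∧ dy.
  ∂Q/∂x = -y
  ∂P/∂y = -x
  integrand = ∂Q/∂x - ∂P/∂y = x - y.
Integrating over R: integral_0^1 integral_0^1 (x - y) dx dy = 0.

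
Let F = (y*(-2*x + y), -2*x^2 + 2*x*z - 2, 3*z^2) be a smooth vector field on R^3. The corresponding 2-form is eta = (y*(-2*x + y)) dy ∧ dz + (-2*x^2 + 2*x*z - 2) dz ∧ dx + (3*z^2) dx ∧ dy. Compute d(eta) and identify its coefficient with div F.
d(eta) = (-2*y + 6*z) dx ∧ dy ∧ dz; div F = -2*y + 6*z

For a 2-form in R^3 of the form above, applying d gives a 3-form with coefficient ∂P/∂x + ∂Q/∂y + ∂R/∂z:
  ∂P/∂x = -2*y
  ∂Q/∂y = 0
  ∂R/∂z = 6*z
Sum = -2*y + 6*z, which is exactly div F.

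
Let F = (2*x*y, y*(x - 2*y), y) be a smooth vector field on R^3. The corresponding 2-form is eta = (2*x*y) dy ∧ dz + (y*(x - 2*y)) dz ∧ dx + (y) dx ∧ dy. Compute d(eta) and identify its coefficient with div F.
d(eta) = (x - 2*y) dx ∧ dy ∧ dz; div F = x - 2*y

For a 2-form in R^3 of the form above, applying d gives a 3-form with coefficient ∂P/∂x + ∂Q/∂y + ∂R/∂z:
  ∂P/∂x = 2*y
  ∂Q/∂y = x - 4*y
  ∂R/∂z = 0
Sum = x - 2*y, which is exactly div F.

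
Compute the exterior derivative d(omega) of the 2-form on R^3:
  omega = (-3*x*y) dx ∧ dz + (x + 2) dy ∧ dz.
d(omega) = (3*x + 1) dx ∧ dy ∧ dz

For a 2-form omega = sum_{i<j} g_{ij} dx_i ∧ dx_j, the exterior derivative is
  d(omega) = sum_{i<j} d(g_{ij}) ∧ dx_i ∧ dx_j = sum_{i<j, k} (∂g_{ij}/∂x_k) dx_k ∧ dx_i ∧ dx_j.
Expand each term, using dx_k ∧ dx_i ∧ dx_j = sgn(permutation) dx_{(a)} ∧ dx_{(b)} ∧ dx_{(c)} with (a < b < c) sorted:
  d(-3*x*y) includes (∂/∂y)(-3*x*y) dy = (-3*x) dy, which multiplied by dx ∧ dz gives (3*x) dx ∧ dy ∧ dz
  d(x + 2) includes (∂/∂x)(x + 2) dx = (1) dx, which multiplied by dy ∧ dz gives (1) dx ∧ dy ∧ dz
Collecting like 3-forms: d(omega) = (3*x + 1) dx ∧ dy ∧ dz.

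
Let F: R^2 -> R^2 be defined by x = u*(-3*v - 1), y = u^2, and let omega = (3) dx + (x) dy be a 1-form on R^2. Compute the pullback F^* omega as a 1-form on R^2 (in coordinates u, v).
F^* omega = (-6*u^2*v - 2*u^2 - 9*v - 3) du + (-9*u) dv

Using F^*(f dg) = (f ∘ F) d(g ∘ F), substitute each coordinate x_i by F_i(u, v) in f_i, and replace dx_i by d F_i = (∂F_i/∂u) du + (∂F_i/∂v) dv.
  For the x component: f_1(F) = 3; d F_1 = (-3*v - 1) du + (-3*u) dv
  For the y component: f_2(F) = u*(-3*v - 1); d F_2 = (2*u) du + (0) dv
Combining and collecting du, dv coefficients:
  coeff of du: -6*u^2*v - 2*u^2 - 9*v - 3
  coeff of dv: -9*u
F^* omega = (-6*u^2*v - 2*u^2 - 9*v - 3) du + (-9*u) dv.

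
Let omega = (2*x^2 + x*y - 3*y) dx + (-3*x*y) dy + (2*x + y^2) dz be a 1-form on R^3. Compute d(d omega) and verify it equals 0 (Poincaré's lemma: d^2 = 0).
d(d omega) = 0

Step 1: d omega = sum_{i<j} (∂f_j/∂x_i - ∂f_i/∂x_j) dx_i ∧ dx_j:
  coeff of dx ∧ dy: -x - 3*y + 3
  coeff of dx ∧ dz: 2
  coeff of dy ∧ dz: 2*y
Step 2: Apply d again to each 2-form coefficient. The only possible 3-form in R^3 is dx ∧ dy ∧ dz, with coefficient
  ∂(coeff of dy∧dz)/∂x - ∂(coeff of dx∧dz)/∂y + ∂(coeff of dx∧dy)/∂z
  = ∂/∂x (2*y) - ∂/∂y (2) + ∂/∂z (-x - 3*y + 3).
Each of these terms simplifies to sums of mixed partials that cancel in pairs. The result is 0 (by equality of mixed partials for smooth functions — Schwarz / Clairaut).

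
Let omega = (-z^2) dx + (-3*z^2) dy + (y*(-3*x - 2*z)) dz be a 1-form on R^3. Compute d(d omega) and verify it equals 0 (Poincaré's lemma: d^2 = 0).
d(d omega) = 0

Step 1: d omega = sum_{i<j} (∂f_j/∂x_i - ∂f_i/∂x_j) dx_i ∧ dx_j:
  coeff of dx ∧ dy: 0
  coeff of dx ∧ dz: -3*y + 2*z
  coeff of dy ∧ dz: -3*x + 4*z
Step 2: Apply d again to each 2-form coefficient. The only possible 3-form in R^3 is dx ∧ dy ∧ dz, with coefficient
  ∂(coeff of dy∧dz)/∂x - ∂(coeff of dx∧dz)/∂y + ∂(coeff of dx∧dy)/∂z
  = ∂/∂x (-3*x + 4*z) - ∂/∂y (-3*y + 2*z) + ∂/∂z (0).
Each of these terms simplifies to sums of mixed partials that cancel in pairs. The result is 0 (by equality of mixed partials for smooth functions — Schwarz / Clairaut).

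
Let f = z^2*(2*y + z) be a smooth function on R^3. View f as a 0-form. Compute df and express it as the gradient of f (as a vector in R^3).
df = (0) dx + (2*z^2) dy + (z*(4*y + 3*z)) dz; grad f = (0, 2*z^2, z*(4*y + 3*z))

For a 0-form f, d f = (∂f/∂x) dx + (∂f/∂y) dy + (∂f/∂z) dz. The components of the vector representation are exactly the entries of grad f in Cartesian coordinates:
  ∂f/∂x = 0
  ∂f/∂y = 2*z^2
  ∂f/∂z = z*(4*y + 3*z).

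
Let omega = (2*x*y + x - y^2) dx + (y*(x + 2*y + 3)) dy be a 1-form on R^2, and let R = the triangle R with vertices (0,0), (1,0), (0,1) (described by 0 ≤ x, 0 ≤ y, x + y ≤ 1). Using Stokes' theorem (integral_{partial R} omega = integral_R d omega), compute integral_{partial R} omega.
integral_(partial R) omega = 1/6

Stokes: integral_partial_R omega = integral_R d omega with d omega = (∂Q/∂x - ∂P/∂y) dx ∧ dy.
  ∂Q/∂x = y
  ∂P/∂y = 2*x - 2*y
  integrand = ∂Q/∂x - ∂P/∂y = -2*x + 3*y.
Integrating over R: integral_0^1 integral_0^{1-x} (-2*x + 3*y) dy dx = 1/6.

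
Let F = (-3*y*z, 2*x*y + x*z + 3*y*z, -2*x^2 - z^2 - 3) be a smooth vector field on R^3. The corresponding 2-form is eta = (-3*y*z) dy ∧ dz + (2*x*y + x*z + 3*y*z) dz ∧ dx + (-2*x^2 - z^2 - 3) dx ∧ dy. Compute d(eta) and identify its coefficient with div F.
d(eta) = (2*x + z) dx ∧ dy ∧ dz; div F = 2*x + z

For a 2-form in R^3 of the form above, applying d gives a 3-form with coefficient ∂P/∂x + ∂Q/∂y + ∂R/∂z:
  ∂P/∂x = 0
  ∂Q/∂y = 2*x + 3*z
  ∂R/∂z = -2*z
Sum = 2*x + z, which is exactly div F.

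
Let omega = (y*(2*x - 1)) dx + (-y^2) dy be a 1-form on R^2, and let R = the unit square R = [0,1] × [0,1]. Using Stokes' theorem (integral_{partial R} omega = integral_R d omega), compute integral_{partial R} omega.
integral_(partial R) omega = 0

Stokes: integral_partial_R omega = integral_R d omega with d omega = (∂Q/∂x - ∂P/∂y) dx ∧ dy.
  ∂Q/∂x = 0
  ∂P/∂y = 2*x - 1
  integrand = ∂Q/∂x - ∂P/∂y = 1 - 2*x.
Integrating over R: integral_0^1 integral_0^1 (1 - 2*x) dx dy = 0.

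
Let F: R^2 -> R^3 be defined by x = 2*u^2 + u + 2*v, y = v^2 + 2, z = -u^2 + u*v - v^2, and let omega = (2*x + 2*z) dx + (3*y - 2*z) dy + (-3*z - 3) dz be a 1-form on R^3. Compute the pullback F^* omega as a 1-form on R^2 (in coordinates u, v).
F^* omega = (2*u^3 + 17*u^2*v + 10*u^2 - 17*u*v^2 + 18*u*v + 8*u + 3*v^3 - 2*v^2 + v) du + (3*u^3 - 5*u^2*v + 4*u^2 + 5*u*v^2 + 4*u*v + u + 4*v^3 - 4*v^2 + 26*v) dv

Using F^*(f dg) = (f ∘ F) d(g ∘ F), substitute each coordinate x_i by F_i(u, v) in f_i, and replace dx_i by d F_i = (∂F_i/∂u) du + (∂F_i/∂v) dv.
  For the x component: f_1(F) = 2*u^2 + 2*u*v + 2*u - 2*v^2 + 4*v; d F_1 = (4*u + 1) du + (2) dv
  For the y component: f_2(F) = 2*u^2 - 2*u*v + 5*v^2 + 6; d F_2 = (0) du + (2*v) dv
  For the z component: f_3(F) = 3*u^2 - 3*u*v + 3*v^2 - 3; d F_3 = (-2*u + v) du + (u - 2*v) dv
Combining and collecting du, dv coefficients:
  coeff of du: 2*u^3 + 17*u^2*v + 10*u^2 - 17*u*v^2 + 18*u*v + 8*u + 3*v^3 - 2*v^2 + v
  coeff of dv: 3*u^3 - 5*u^2*v + 4*u^2 + 5*u*v^2 + 4*u*v + u + 4*v^3 - 4*v^2 + 26*v
F^* omega = (2*u^3 + 17*u^2*v + 10*u^2 - 17*u*v^2 + 18*u*v + 8*u + 3*v^3 - 2*v^2 + v) du + (3*u^3 - 5*u^2*v + 4*u^2 + 5*u*v^2 + 4*u*v + u + 4*v^3 - 4*v^2 + 26*v) dv.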